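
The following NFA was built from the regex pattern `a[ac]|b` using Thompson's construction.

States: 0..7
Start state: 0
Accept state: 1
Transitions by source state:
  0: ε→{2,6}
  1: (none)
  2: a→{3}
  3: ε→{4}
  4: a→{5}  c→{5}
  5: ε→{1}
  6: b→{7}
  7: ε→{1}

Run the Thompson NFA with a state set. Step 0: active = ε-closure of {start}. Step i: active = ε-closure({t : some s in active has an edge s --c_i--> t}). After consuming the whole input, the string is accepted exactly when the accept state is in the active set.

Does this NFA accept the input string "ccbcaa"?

Answer: REJECT

Derivation:
S₀ = ε-closure({0}) = {0,2,6}
'c' @ 1: {}  — dead — no transitions
rest 'cbcaa' ignored (set empty)
final: {}; accept 1 not in set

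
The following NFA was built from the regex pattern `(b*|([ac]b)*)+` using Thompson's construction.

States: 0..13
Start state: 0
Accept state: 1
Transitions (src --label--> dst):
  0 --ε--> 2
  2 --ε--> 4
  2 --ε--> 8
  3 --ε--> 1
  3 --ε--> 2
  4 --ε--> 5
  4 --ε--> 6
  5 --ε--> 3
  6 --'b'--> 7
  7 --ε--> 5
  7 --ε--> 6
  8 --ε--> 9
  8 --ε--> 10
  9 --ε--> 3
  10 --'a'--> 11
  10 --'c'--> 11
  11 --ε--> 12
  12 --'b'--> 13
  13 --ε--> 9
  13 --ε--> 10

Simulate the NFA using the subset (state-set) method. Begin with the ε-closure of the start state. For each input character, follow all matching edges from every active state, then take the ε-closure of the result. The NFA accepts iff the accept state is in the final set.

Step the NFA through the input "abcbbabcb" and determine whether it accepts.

Answer: ACCEPT

Derivation:
initial (ε-close {0}): {0,1,2,3,4,5,6,8,9,10}
'a' @ 1: {11,12}
'b' @ 2: {1,2,3,4,5,6,8,9,10,13}  (accept∈set)
'c' @ 3: {11,12}
'b' @ 4: {1,2,3,4,5,6,8,9,10,13}  (accept∈set)
'b' @ 5: {1,2,3,4,5,6,7,8,9,10}  (accept∈set)
'a' @ 6: {11,12}
'b' @ 7: {1,2,3,4,5,6,8,9,10,13}  (accept∈set)
'c' @ 8: {11,12}
'b' @ 9: {1,2,3,4,5,6,8,9,10,13}  (accept∈set)
final: {1,2,3,4,5,6,8,9,10,13}; accept 1 in set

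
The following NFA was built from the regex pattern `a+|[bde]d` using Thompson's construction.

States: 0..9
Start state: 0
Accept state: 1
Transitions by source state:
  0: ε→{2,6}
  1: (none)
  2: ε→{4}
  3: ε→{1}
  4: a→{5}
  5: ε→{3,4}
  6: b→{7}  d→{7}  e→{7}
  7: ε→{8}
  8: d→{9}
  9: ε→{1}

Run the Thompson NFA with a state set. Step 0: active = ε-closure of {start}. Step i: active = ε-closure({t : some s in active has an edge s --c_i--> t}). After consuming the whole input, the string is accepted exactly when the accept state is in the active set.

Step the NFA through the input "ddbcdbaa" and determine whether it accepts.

start: ε-closure({0}) = {0,2,4,6}
'd' @ 1: {7,8}
'd' @ 2: {1,9}  ✓accept
'b' @ 3: {}  — no active states
rest 'cdbaa' ignored (set empty)
after full input: {}  (accept=1 not in)

Answer: REJECT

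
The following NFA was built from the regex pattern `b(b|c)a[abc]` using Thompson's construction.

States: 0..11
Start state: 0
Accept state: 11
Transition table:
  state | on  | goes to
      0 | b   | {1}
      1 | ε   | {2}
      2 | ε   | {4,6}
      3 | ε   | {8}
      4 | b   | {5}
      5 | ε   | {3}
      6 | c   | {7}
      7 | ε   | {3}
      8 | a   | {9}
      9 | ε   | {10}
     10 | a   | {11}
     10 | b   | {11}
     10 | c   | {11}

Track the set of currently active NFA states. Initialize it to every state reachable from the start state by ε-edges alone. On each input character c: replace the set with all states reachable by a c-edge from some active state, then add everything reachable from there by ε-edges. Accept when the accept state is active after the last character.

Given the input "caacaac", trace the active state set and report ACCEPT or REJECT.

Answer: REJECT

Steps:
start: ε-closure({0}) = {0}
'c' @ 1: {}  — no active states
rest 'aacaac' ignored (set empty)
after full input: {}  (accept=11 not in)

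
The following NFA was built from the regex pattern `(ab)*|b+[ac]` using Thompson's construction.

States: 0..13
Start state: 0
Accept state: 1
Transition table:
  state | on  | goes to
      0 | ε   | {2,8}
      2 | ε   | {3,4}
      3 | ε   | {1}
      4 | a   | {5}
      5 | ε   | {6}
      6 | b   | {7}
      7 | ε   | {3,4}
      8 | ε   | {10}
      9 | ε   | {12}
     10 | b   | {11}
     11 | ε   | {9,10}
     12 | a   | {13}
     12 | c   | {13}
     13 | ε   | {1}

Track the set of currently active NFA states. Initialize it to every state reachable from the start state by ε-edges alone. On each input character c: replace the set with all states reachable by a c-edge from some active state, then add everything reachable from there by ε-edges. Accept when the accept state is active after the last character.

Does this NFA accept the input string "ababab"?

Answer: ACCEPT

Steps:
S₀ = ε-closure({0}) = {0,1,2,3,4,8,10}
'a' @ 1: {5,6}
'b' @ 2: {1,3,4,7}  ✓accept
'a' @ 3: {5,6}
'b' @ 4: {1,3,4,7}  ✓accept
'a' @ 5: {5,6}
'b' @ 6: {1,3,4,7}  ✓accept
after full input: {1,3,4,7}  (accept=1 in)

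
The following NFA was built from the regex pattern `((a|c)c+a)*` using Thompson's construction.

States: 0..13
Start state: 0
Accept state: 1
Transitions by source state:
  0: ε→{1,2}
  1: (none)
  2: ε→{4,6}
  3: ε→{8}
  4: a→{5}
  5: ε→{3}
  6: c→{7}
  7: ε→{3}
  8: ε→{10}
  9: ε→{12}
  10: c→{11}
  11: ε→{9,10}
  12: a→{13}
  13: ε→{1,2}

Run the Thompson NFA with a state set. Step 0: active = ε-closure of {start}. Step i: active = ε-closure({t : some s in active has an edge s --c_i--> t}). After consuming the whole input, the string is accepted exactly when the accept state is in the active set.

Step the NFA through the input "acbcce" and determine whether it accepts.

Answer: REJECT

Derivation:
start: ε-closure({0}) = {0,1,2,4,6}
'a' @ 1: {3,5,8,10}
'c' @ 2: {9,10,11,12}
'b' @ 3: {}  — dead — no transitions
rest 'cce' ignored (set empty)
end set {} — state 1 not in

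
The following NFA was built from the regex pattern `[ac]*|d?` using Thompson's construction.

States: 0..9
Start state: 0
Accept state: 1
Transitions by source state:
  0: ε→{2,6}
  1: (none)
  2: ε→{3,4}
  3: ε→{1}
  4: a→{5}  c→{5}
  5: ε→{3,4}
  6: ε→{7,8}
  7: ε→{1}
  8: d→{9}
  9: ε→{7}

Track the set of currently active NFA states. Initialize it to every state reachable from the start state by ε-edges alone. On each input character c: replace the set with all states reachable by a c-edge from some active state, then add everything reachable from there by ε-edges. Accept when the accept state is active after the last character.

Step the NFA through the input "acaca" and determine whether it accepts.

Answer: ACCEPT

Steps:
start: ε-closure({0}) = {0,1,2,3,4,6,7,8}
'a' @ 1: {1,3,4,5}  (accept∈set)
'c' @ 2: {1,3,4,5}  (accept∈set)
'a' @ 3: {1,3,4,5}  (accept∈set)
'c' @ 4: {1,3,4,5}  (accept∈set)
'a' @ 5: {1,3,4,5}  (accept∈set)
after full input: {1,3,4,5}  (accept=1 in)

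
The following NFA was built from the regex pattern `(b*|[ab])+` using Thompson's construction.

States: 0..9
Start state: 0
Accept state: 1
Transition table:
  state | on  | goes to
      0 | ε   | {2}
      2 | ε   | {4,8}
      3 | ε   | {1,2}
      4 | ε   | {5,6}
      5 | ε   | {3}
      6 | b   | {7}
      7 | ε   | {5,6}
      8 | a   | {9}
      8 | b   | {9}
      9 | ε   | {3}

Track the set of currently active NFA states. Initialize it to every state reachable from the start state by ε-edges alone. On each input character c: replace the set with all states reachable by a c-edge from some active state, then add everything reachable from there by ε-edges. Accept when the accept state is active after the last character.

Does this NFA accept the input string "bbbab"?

start: ε-closure({0}) = {0,1,2,3,4,5,6,8}
'b' @ 1: {1,2,3,4,5,6,7,8,9}  [accepting]
'b' @ 2: {1,2,3,4,5,6,7,8,9}  [accepting]
'b' @ 3: {1,2,3,4,5,6,7,8,9}  [accepting]
'a' @ 4: {1,2,3,4,5,6,8,9}  [accepting]
'b' @ 5: {1,2,3,4,5,6,7,8,9}  [accepting]
after full input: {1,2,3,4,5,6,7,8,9}  (accept=1 in)

Answer: ACCEPT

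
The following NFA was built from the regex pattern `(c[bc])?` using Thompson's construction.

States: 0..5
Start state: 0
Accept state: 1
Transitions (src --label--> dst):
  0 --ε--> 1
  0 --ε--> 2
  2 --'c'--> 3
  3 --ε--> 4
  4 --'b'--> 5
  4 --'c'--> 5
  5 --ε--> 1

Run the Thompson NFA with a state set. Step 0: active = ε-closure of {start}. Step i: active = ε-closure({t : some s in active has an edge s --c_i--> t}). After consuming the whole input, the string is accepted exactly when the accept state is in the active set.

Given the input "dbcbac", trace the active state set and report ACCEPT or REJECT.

initial (ε-close {0}): {0,1,2}
'd' @ 1: {}  — no active states
rest 'bcbac' ignored (set empty)
end set {} — state 1 not in

Answer: REJECT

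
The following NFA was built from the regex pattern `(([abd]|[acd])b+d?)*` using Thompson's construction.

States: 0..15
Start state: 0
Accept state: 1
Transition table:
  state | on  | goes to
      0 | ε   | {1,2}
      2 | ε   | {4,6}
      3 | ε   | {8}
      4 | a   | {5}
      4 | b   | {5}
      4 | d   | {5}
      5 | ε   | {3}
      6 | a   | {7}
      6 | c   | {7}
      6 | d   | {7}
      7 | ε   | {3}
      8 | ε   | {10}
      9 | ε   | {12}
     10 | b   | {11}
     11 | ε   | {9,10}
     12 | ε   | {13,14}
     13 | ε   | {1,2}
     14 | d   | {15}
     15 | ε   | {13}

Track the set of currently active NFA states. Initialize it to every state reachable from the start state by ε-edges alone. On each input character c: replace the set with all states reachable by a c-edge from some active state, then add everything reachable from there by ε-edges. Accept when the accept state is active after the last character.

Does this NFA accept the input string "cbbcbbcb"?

Answer: ACCEPT

Trace:
initial (ε-close {0}): {0,1,2,4,6}
'c' @ 1: {3,7,8,10}
'b' @ 2: {1,2,4,6,9,10,11,12,13,14}  [accepting]
'b' @ 3: {1,2,3,4,5,6,8,9,10,11,12,13,14}  [accepting]
'c' @ 4: {3,7,8,10}
'b' @ 5: {1,2,4,6,9,10,11,12,13,14}  [accepting]
'b' @ 6: {1,2,3,4,5,6,8,9,10,11,12,13,14}  [accepting]
'c' @ 7: {3,7,8,10}
'b' @ 8: {1,2,4,6,9,10,11,12,13,14}  [accepting]
final: {1,2,4,6,9,10,11,12,13,14}; accept 1 in set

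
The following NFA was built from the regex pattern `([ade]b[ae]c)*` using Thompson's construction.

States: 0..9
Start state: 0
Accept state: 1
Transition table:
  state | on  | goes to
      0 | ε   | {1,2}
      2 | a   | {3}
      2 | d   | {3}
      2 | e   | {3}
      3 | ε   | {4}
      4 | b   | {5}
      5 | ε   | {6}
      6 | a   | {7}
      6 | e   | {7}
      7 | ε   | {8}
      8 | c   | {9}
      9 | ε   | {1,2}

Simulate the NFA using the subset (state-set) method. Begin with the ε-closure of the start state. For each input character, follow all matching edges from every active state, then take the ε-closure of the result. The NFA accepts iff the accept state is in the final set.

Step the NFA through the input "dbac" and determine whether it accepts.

Answer: ACCEPT

Trace:
S₀ = ε-closure({0}) = {0,1,2}
'd' @ 1: {3,4}
'b' @ 2: {5,6}
'a' @ 3: {7,8}
'c' @ 4: {1,2,9}  (accept∈set)
after full input: {1,2,9}  (accept=1 in)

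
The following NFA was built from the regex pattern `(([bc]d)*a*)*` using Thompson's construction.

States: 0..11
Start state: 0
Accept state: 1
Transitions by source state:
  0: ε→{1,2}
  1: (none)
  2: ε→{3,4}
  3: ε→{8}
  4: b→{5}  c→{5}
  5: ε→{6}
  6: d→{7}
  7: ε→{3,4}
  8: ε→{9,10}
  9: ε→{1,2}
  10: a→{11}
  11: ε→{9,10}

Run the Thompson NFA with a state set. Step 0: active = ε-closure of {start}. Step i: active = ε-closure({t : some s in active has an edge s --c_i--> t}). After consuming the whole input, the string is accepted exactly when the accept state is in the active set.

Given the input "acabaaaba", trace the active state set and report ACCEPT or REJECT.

start: ε-closure({0}) = {0,1,2,3,4,8,9,10}
'a' @ 1: {1,2,3,4,8,9,10,11}  [accepting]
'c' @ 2: {5,6}
'a' @ 3: {}  — no active states
rest 'baaaba' ignored (set empty)
final: {}; accept 1 not in set

Answer: REJECT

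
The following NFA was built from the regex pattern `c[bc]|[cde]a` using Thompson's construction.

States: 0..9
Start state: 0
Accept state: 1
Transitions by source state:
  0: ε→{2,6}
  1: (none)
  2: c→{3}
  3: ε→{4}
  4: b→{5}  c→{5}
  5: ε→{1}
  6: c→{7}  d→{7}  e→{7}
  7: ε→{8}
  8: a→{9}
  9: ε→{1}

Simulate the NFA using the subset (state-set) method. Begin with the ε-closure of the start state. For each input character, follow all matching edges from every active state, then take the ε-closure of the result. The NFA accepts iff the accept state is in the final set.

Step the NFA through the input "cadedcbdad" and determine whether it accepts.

Answer: REJECT

Derivation:
initial (ε-close {0}): {0,2,6}
'c' @ 1: {3,4,7,8}
'a' @ 2: {1,9}  ✓accept
'd' @ 3: {}  — state set empty
rest 'edcbdad' ignored (set empty)
end set {} — state 1 not in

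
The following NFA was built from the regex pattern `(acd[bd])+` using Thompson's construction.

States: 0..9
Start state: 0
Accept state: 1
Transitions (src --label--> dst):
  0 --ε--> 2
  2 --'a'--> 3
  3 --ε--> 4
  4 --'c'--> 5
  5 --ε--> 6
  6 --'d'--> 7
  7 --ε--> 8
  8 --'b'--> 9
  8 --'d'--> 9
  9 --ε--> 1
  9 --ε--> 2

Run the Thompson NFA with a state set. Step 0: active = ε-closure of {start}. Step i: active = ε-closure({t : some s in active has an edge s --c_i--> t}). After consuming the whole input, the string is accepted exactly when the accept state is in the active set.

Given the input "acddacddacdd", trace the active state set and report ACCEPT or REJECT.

Answer: ACCEPT

Steps:
initial (ε-close {0}): {0,2}
'a' @ 1: {3,4}
'c' @ 2: {5,6}
'd' @ 3: {7,8}
'd' @ 4: {1,2,9}  (accept∈set)
'a' @ 5: {3,4}
'c' @ 6: {5,6}
'd' @ 7: {7,8}
'd' @ 8: {1,2,9}  (accept∈set)
'a' @ 9: {3,4}
'c' @ 10: {5,6}
'd' @ 11: {7,8}
'd' @ 12: {1,2,9}  (accept∈set)
after full input: {1,2,9}  (accept=1 in)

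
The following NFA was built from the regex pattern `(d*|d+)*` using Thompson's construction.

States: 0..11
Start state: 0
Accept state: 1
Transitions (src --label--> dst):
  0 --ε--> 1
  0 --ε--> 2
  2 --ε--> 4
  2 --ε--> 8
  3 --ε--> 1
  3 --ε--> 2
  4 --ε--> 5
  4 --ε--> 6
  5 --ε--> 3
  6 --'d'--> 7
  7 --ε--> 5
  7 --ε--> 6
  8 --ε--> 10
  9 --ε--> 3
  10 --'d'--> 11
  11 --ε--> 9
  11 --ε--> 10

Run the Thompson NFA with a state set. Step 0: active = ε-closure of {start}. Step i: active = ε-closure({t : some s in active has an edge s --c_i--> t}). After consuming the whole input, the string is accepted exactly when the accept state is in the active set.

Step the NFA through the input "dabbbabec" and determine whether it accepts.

Answer: REJECT

Steps:
start: ε-closure({0}) = {0,1,2,3,4,5,6,8,10}
'd' @ 1: {1,2,3,4,5,6,7,8,9,10,11}  (accept∈set)
'a' @ 2: {}  — no active states
rest 'bbbabec' ignored (set empty)
end set {} — state 1 not in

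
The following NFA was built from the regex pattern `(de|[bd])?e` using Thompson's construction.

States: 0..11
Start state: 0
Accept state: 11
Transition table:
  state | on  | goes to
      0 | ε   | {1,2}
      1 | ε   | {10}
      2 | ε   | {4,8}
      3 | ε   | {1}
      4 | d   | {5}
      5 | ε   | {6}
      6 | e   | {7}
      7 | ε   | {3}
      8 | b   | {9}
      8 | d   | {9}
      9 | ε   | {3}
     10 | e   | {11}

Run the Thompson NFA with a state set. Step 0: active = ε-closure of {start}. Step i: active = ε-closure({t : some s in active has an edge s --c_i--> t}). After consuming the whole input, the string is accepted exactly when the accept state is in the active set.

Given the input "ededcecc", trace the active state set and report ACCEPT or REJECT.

Answer: REJECT

Steps:
start: ε-closure({0}) = {0,1,2,4,8,10}
'e' @ 1: {11}  [accepting]
'd' @ 2: {}  — dead — no transitions
rest 'edcecc' ignored (set empty)
final: {}; accept 11 not in set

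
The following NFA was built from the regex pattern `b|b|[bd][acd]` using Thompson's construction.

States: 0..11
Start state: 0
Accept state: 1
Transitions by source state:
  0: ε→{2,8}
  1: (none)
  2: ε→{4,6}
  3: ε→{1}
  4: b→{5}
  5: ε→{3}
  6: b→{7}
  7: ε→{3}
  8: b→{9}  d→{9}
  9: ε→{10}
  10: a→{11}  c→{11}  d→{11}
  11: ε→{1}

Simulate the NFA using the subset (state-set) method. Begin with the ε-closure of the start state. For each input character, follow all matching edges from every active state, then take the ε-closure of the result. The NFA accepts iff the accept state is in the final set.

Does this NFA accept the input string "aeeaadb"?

Answer: REJECT

Steps:
S₀ = ε-closure({0}) = {0,2,4,6,8}
'a' @ 1: {}  — no active states
rest 'eeaadb' ignored (set empty)
end set {} — state 1 not in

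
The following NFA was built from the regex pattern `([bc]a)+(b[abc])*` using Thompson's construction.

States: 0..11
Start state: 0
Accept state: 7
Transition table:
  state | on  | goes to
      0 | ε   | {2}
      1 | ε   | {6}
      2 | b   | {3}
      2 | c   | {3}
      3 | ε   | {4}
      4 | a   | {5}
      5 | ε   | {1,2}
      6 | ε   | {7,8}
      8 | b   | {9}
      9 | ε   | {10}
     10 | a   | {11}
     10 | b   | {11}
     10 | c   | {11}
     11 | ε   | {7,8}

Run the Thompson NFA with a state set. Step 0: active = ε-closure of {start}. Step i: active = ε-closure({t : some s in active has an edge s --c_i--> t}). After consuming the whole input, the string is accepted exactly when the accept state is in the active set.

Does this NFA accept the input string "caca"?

Answer: ACCEPT

Steps:
initial (ε-close {0}): {0,2}
'c' @ 1: {3,4}
'a' @ 2: {1,2,5,6,7,8}  [accepting]
'c' @ 3: {3,4}
'a' @ 4: {1,2,5,6,7,8}  [accepting]
final: {1,2,5,6,7,8}; accept 7 in set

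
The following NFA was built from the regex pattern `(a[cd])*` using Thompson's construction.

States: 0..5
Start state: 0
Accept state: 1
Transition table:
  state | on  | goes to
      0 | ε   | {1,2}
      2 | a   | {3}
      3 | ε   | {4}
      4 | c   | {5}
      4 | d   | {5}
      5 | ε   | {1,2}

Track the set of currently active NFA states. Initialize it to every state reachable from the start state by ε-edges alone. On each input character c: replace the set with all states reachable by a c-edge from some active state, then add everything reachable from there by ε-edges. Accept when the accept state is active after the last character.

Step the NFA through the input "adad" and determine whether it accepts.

start: ε-closure({0}) = {0,1,2}
'a' @ 1: {3,4}
'd' @ 2: {1,2,5}  [accepting]
'a' @ 3: {3,4}
'd' @ 4: {1,2,5}  [accepting]
after full input: {1,2,5}  (accept=1 in)

Answer: ACCEPT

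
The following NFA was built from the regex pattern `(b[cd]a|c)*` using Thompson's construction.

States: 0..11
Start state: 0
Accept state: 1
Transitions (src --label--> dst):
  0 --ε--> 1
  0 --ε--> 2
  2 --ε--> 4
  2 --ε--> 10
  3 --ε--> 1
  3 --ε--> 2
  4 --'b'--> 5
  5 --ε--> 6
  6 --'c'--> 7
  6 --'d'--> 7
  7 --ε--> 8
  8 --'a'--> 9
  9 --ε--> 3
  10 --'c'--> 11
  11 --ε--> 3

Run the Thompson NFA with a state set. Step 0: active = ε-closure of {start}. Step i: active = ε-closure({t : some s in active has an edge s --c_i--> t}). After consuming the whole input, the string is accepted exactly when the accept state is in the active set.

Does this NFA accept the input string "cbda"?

S₀ = ε-closure({0}) = {0,1,2,4,10}
'c' @ 1: {1,2,3,4,10,11}  ✓accept
'b' @ 2: {5,6}
'd' @ 3: {7,8}
'a' @ 4: {1,2,3,4,9,10}  ✓accept
end set {1,2,3,4,9,10} — state 1 in

Answer: ACCEPT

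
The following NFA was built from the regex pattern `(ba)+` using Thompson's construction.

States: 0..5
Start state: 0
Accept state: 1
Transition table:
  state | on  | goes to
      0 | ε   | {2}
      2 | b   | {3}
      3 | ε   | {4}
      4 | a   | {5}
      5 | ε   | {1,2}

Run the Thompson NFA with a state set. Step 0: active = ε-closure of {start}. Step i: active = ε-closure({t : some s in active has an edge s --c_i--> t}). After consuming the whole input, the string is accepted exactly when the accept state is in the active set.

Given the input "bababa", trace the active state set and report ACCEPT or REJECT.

Answer: ACCEPT

Steps:
S₀ = ε-closure({0}) = {0,2}
'b' @ 1: {3,4}
'a' @ 2: {1,2,5}  [accepting]
'b' @ 3: {3,4}
'a' @ 4: {1,2,5}  [accepting]
'b' @ 5: {3,4}
'a' @ 6: {1,2,5}  [accepting]
final: {1,2,5}; accept 1 in set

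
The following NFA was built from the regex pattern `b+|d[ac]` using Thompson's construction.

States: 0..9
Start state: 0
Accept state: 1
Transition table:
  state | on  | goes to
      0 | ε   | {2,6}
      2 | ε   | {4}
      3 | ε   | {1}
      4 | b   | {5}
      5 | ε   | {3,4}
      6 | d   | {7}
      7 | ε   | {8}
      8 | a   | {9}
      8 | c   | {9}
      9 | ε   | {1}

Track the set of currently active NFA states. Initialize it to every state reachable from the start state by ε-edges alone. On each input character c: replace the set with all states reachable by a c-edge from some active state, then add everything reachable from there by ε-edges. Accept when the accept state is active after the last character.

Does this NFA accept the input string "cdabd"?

Answer: REJECT

Steps:
S₀ = ε-closure({0}) = {0,2,4,6}
'c' @ 1: {}  — state set empty
rest 'dabd' ignored (set empty)
after full input: {}  (accept=1 not in)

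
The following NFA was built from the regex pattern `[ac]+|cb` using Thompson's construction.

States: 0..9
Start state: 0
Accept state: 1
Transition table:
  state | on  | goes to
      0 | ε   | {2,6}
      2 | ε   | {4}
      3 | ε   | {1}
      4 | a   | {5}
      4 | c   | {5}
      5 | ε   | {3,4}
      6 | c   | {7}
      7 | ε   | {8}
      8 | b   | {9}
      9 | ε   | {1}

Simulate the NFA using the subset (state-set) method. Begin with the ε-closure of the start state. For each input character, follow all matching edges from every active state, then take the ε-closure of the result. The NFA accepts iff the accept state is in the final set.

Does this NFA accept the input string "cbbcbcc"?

initial (ε-close {0}): {0,2,4,6}
'c' @ 1: {1,3,4,5,7,8}  [accepting]
'b' @ 2: {1,9}  [accepting]
'b' @ 3: {}  — no active states
rest 'cbcc' ignored (set empty)
after full input: {}  (accept=1 not in)

Answer: REJECT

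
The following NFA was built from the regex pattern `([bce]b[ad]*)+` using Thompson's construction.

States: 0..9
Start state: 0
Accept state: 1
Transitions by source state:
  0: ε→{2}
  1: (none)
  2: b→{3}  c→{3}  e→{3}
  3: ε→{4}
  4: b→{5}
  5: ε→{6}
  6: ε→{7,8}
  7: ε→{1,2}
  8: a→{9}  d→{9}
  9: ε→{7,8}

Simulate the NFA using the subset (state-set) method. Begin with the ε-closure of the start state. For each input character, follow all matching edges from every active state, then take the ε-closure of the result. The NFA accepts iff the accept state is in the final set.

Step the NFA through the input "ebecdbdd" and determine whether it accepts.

Answer: REJECT

Trace:
S₀ = ε-closure({0}) = {0,2}
'e' @ 1: {3,4}
'b' @ 2: {1,2,5,6,7,8}  (accept∈set)
'e' @ 3: {3,4}
'c' @ 4: {}  — no active states
rest 'dbdd' ignored (set empty)
end set {} — state 1 not in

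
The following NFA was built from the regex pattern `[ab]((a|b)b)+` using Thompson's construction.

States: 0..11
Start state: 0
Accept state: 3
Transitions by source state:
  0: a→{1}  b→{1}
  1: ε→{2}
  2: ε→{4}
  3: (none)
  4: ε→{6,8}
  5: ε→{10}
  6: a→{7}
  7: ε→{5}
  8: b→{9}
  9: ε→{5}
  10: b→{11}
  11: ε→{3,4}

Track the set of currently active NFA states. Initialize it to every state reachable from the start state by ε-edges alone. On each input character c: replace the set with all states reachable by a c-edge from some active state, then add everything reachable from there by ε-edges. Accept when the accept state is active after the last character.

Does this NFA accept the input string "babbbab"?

initial (ε-close {0}): {0}
'b' @ 1: {1,2,4,6,8}
'a' @ 2: {5,7,10}
'b' @ 3: {3,4,6,8,11}  ✓accept
'b' @ 4: {5,9,10}
'b' @ 5: {3,4,6,8,11}  ✓accept
'a' @ 6: {5,7,10}
'b' @ 7: {3,4,6,8,11}  ✓accept
final: {3,4,6,8,11}; accept 3 in set

Answer: ACCEPT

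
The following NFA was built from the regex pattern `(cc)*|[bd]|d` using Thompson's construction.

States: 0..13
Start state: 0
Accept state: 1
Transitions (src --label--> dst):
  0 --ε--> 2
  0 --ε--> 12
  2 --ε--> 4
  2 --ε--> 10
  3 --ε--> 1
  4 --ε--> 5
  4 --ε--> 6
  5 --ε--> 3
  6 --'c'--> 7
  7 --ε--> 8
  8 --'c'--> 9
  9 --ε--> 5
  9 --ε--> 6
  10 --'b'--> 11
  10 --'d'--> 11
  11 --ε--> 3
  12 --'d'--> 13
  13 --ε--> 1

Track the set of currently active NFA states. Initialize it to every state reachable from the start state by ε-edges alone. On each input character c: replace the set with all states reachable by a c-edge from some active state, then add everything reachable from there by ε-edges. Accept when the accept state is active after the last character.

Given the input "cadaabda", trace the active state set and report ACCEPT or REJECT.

Answer: REJECT

Derivation:
S₀ = ε-closure({0}) = {0,1,2,3,4,5,6,10,12}
'c' @ 1: {7,8}
'a' @ 2: {}  — dead — no transitions
rest 'daabda' ignored (set empty)
final: {}; accept 1 not in set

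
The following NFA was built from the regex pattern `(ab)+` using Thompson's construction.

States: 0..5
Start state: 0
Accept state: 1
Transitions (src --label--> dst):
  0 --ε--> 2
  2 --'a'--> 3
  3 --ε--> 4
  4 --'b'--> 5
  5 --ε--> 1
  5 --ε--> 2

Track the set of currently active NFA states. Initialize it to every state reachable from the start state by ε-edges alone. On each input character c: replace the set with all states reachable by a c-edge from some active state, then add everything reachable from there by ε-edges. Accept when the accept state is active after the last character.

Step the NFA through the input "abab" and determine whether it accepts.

Answer: ACCEPT

Trace:
initial (ε-close {0}): {0,2}
'a' @ 1: {3,4}
'b' @ 2: {1,2,5}  ✓accept
'a' @ 3: {3,4}
'b' @ 4: {1,2,5}  ✓accept
after full input: {1,2,5}  (accept=1 in)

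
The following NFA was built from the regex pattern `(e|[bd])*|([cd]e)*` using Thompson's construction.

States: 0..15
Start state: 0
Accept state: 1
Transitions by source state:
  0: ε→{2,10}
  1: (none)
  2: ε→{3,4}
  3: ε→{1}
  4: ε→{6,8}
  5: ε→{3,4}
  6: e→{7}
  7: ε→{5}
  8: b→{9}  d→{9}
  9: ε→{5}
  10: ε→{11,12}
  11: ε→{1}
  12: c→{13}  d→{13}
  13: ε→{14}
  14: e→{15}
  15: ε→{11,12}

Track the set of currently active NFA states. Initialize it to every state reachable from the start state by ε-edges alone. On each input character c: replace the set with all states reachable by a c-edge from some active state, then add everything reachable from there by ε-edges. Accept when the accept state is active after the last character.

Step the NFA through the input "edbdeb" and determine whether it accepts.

S₀ = ε-closure({0}) = {0,1,2,3,4,6,8,10,11,12}
'e' @ 1: {1,3,4,5,6,7,8}  ✓accept
'd' @ 2: {1,3,4,5,6,8,9}  ✓accept
'b' @ 3: {1,3,4,5,6,8,9}  ✓accept
'd' @ 4: {1,3,4,5,6,8,9}  ✓accept
'e' @ 5: {1,3,4,5,6,7,8}  ✓accept
'b' @ 6: {1,3,4,5,6,8,9}  ✓accept
final: {1,3,4,5,6,8,9}; accept 1 in set

Answer: ACCEPT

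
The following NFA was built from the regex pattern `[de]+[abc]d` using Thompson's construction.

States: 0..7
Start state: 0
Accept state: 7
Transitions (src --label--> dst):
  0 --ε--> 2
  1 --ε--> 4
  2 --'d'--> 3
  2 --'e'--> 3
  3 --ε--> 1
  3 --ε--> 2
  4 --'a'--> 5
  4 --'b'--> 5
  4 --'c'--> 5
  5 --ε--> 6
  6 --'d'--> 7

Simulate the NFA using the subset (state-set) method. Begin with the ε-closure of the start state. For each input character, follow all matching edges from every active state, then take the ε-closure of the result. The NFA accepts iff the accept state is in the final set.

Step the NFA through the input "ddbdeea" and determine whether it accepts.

Answer: REJECT

Trace:
start: ε-closure({0}) = {0,2}
'd' @ 1: {1,2,3,4}
'd' @ 2: {1,2,3,4}
'b' @ 3: {5,6}
'd' @ 4: {7}  (accept∈set)
'e' @ 5: {}  — no active states
rest 'ea' ignored (set empty)
final: {}; accept 7 not in set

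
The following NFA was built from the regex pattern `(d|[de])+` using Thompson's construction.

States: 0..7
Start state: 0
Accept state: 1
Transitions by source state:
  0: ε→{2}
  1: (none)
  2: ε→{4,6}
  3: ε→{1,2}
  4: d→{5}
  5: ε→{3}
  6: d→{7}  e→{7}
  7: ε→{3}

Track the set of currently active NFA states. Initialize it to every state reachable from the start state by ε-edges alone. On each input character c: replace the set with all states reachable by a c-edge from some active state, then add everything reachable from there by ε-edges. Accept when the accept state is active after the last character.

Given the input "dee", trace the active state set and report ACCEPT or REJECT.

Answer: ACCEPT

Derivation:
initial (ε-close {0}): {0,2,4,6}
'd' @ 1: {1,2,3,4,5,6,7}  ✓accept
'e' @ 2: {1,2,3,4,6,7}  ✓accept
'e' @ 3: {1,2,3,4,6,7}  ✓accept
end set {1,2,3,4,6,7} — state 1 in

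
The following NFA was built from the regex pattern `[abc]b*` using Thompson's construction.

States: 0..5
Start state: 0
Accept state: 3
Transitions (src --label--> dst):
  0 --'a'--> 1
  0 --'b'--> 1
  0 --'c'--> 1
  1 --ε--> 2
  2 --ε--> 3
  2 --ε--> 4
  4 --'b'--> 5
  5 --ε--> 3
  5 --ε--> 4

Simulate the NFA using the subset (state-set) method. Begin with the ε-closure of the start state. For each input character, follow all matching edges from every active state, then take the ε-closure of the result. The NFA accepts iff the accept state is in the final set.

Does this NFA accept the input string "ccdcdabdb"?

Answer: REJECT

Steps:
S₀ = ε-closure({0}) = {0}
'c' @ 1: {1,2,3,4}  ✓accept
'c' @ 2: {}  — state set empty
rest 'dcdabdb' ignored (set empty)
after full input: {}  (accept=3 not in)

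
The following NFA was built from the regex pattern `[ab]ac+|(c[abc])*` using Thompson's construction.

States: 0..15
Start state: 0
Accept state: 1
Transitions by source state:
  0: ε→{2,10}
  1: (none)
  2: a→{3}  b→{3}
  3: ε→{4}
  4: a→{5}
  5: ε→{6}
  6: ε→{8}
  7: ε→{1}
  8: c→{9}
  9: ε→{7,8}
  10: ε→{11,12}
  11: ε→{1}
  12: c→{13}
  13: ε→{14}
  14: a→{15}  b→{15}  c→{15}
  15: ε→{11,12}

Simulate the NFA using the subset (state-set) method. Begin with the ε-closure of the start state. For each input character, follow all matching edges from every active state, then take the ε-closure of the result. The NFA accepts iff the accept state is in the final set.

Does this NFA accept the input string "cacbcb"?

Answer: ACCEPT

Trace:
initial (ε-close {0}): {0,1,2,10,11,12}
'c' @ 1: {13,14}
'a' @ 2: {1,11,12,15}  [accepting]
'c' @ 3: {13,14}
'b' @ 4: {1,11,12,15}  [accepting]
'c' @ 5: {13,14}
'b' @ 6: {1,11,12,15}  [accepting]
after full input: {1,11,12,15}  (accept=1 in)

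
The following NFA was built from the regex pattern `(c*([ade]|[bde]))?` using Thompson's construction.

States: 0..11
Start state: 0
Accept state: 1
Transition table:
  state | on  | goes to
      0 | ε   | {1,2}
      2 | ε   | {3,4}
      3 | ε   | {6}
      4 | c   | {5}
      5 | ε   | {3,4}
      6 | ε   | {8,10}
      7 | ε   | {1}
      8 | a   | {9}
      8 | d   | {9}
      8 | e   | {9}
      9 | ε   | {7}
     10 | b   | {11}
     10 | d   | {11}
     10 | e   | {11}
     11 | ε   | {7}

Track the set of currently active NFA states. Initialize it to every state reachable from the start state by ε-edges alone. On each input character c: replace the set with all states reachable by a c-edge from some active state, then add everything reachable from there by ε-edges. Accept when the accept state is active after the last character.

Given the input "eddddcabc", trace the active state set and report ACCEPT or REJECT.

Answer: REJECT

Trace:
initial (ε-close {0}): {0,1,2,3,4,6,8,10}
'e' @ 1: {1,7,9,11}  [accepting]
'd' @ 2: {}  — no active states
rest 'dddcabc' ignored (set empty)
final: {}; accept 1 not in set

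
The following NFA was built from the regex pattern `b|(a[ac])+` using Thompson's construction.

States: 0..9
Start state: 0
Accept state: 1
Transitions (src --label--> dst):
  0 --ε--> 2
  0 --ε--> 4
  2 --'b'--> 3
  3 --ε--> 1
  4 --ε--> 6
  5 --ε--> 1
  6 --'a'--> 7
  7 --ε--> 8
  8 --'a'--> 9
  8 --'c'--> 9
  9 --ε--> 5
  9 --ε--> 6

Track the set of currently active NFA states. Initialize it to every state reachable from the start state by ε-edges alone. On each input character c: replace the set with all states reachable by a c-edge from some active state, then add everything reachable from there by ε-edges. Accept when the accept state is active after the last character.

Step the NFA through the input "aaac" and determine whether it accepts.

S₀ = ε-closure({0}) = {0,2,4,6}
'a' @ 1: {7,8}
'a' @ 2: {1,5,6,9}  [accepting]
'a' @ 3: {7,8}
'c' @ 4: {1,5,6,9}  [accepting]
final: {1,5,6,9}; accept 1 in set

Answer: ACCEPT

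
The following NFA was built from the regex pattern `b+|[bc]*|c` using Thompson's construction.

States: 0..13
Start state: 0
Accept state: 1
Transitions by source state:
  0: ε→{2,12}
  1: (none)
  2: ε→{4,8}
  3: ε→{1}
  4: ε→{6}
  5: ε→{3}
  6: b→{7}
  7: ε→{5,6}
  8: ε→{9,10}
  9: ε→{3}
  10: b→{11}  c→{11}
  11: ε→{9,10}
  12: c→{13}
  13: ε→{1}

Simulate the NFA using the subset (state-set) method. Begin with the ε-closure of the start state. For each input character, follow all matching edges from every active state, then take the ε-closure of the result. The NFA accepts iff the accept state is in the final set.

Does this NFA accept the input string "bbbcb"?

S₀ = ε-closure({0}) = {0,1,2,3,4,6,8,9,10,12}
'b' @ 1: {1,3,5,6,7,9,10,11}  [accepting]
'b' @ 2: {1,3,5,6,7,9,10,11}  [accepting]
'b' @ 3: {1,3,5,6,7,9,10,11}  [accepting]
'c' @ 4: {1,3,9,10,11}  [accepting]
'b' @ 5: {1,3,9,10,11}  [accepting]
final: {1,3,9,10,11}; accept 1 in set

Answer: ACCEPT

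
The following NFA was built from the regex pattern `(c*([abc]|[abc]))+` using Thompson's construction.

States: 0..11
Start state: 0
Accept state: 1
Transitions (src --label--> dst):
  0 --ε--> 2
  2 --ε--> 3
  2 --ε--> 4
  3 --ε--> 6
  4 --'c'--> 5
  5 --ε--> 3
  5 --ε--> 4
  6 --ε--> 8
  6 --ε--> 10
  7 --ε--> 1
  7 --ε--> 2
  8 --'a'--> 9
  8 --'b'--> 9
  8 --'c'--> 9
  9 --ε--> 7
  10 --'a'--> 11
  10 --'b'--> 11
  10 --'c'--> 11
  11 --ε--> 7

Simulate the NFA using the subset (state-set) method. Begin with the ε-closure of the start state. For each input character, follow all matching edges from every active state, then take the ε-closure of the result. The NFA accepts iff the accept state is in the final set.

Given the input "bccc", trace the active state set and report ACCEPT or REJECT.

Answer: ACCEPT

Steps:
start: ε-closure({0}) = {0,2,3,4,6,8,10}
'b' @ 1: {1,2,3,4,6,7,8,9,10,11}  (accept∈set)
'c' @ 2: {1,2,3,4,5,6,7,8,9,10,11}  (accept∈set)
'c' @ 3: {1,2,3,4,5,6,7,8,9,10,11}  (accept∈set)
'c' @ 4: {1,2,3,4,5,6,7,8,9,10,11}  (accept∈set)
end set {1,2,3,4,5,6,7,8,9,10,11} — state 1 in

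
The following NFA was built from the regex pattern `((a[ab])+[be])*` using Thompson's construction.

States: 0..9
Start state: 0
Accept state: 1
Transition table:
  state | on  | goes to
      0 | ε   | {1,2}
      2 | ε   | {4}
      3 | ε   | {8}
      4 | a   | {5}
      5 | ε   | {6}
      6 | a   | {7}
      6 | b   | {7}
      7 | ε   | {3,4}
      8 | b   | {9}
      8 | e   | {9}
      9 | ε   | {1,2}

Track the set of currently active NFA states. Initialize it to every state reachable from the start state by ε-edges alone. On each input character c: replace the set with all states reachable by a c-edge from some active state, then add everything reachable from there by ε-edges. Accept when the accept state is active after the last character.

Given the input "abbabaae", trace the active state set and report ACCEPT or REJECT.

S₀ = ε-closure({0}) = {0,1,2,4}
'a' @ 1: {5,6}
'b' @ 2: {3,4,7,8}
'b' @ 3: {1,2,4,9}  [accepting]
'a' @ 4: {5,6}
'b' @ 5: {3,4,7,8}
'a' @ 6: {5,6}
'a' @ 7: {3,4,7,8}
'e' @ 8: {1,2,4,9}  [accepting]
end set {1,2,4,9} — state 1 in

Answer: ACCEPT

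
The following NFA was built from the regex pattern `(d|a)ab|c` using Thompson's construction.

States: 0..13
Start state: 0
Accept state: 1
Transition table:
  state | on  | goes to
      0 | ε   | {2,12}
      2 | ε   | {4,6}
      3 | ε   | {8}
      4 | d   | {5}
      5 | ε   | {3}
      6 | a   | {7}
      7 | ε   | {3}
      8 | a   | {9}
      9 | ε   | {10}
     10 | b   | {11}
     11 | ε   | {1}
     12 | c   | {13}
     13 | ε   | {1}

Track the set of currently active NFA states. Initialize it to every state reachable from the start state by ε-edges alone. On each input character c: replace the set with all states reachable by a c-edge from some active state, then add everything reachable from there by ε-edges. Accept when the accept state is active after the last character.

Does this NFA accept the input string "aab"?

Answer: ACCEPT

Steps:
initial (ε-close {0}): {0,2,4,6,12}
'a' @ 1: {3,7,8}
'a' @ 2: {9,10}
'b' @ 3: {1,11}  (accept∈set)
final: {1,11}; accept 1 in set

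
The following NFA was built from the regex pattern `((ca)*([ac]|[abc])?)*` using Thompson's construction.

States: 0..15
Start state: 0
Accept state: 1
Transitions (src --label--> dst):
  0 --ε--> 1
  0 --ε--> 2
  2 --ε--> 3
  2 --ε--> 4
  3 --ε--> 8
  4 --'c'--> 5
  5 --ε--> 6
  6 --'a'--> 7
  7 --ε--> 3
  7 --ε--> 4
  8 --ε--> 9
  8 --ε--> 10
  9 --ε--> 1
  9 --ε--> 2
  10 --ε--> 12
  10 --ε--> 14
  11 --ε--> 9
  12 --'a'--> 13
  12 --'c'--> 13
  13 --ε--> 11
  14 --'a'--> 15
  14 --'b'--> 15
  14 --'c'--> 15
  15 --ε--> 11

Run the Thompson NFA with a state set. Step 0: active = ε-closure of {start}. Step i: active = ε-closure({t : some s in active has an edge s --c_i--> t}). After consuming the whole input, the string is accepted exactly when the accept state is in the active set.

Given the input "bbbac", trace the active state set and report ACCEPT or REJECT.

Answer: ACCEPT

Trace:
initial (ε-close {0}): {0,1,2,3,4,8,9,10,12,14}
'b' @ 1: {1,2,3,4,8,9,10,11,12,14,15}  [accepting]
'b' @ 2: {1,2,3,4,8,9,10,11,12,14,15}  [accepting]
'b' @ 3: {1,2,3,4,8,9,10,11,12,14,15}  [accepting]
'a' @ 4: {1,2,3,4,8,9,10,11,12,13,14,15}  [accepting]
'c' @ 5: {1,2,3,4,5,6,8,9,10,11,12,13,14,15}  [accepting]
end set {1,2,3,4,5,6,8,9,10,11,12,13,14,15} — state 1 in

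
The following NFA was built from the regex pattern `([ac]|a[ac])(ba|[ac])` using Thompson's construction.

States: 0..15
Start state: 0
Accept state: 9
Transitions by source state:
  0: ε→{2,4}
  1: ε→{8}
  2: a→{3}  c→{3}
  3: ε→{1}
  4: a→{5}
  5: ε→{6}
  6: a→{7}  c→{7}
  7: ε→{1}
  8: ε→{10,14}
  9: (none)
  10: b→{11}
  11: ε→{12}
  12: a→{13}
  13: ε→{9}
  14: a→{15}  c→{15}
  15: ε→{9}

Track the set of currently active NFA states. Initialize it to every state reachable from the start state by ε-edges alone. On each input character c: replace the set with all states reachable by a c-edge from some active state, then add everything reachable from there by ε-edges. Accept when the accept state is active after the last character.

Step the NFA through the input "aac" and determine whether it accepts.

Answer: ACCEPT

Derivation:
S₀ = ε-closure({0}) = {0,2,4}
'a' @ 1: {1,3,5,6,8,10,14}
'a' @ 2: {1,7,8,9,10,14,15}  [accepting]
'c' @ 3: {9,15}  [accepting]
end set {9,15} — state 9 in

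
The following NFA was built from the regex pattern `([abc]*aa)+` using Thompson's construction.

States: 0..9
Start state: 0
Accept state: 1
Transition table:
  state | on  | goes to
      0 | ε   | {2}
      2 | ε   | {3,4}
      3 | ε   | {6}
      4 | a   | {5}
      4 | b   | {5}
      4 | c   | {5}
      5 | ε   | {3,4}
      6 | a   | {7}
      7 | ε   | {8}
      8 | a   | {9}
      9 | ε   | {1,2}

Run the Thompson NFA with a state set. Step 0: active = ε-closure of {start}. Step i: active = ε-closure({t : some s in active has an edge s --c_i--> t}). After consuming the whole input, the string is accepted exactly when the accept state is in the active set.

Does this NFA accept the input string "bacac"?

Answer: REJECT

Steps:
initial (ε-close {0}): {0,2,3,4,6}
'b' @ 1: {3,4,5,6}
'a' @ 2: {3,4,5,6,7,8}
'c' @ 3: {3,4,5,6}
'a' @ 4: {3,4,5,6,7,8}
'c' @ 5: {3,4,5,6}
end set {3,4,5,6} — state 1 not in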